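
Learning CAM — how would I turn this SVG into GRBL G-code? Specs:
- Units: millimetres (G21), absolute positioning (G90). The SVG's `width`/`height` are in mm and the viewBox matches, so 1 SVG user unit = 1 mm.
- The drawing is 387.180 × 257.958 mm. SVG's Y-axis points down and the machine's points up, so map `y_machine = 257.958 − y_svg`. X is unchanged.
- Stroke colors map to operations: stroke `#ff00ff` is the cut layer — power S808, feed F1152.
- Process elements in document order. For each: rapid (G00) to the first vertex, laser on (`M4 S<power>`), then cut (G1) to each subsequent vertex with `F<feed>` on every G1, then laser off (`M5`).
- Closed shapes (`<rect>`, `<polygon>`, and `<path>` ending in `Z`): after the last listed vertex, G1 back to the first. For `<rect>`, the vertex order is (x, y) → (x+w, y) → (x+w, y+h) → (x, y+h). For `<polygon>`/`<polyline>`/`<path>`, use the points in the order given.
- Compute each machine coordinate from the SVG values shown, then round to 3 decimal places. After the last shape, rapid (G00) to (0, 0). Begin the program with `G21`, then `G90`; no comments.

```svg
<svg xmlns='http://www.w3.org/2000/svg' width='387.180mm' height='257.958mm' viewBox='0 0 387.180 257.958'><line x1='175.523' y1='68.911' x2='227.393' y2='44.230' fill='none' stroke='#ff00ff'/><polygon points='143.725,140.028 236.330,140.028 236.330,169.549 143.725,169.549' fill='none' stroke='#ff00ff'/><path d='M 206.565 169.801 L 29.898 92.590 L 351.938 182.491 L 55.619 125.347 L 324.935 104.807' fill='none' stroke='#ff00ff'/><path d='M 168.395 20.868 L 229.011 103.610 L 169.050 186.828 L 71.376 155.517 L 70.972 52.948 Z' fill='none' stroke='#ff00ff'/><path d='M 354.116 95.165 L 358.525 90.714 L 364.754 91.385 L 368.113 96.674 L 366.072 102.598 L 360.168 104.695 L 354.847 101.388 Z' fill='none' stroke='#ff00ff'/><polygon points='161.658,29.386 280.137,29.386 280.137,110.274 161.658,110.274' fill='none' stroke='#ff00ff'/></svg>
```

viewBox `0 0 387.180 257.958` with mm width/height → 1 unit = 1 mm. Flip: y_m = 257.958 − y_svg.

**Shape 1** — `<line>` line segment, stroke `#ff00ff` → cut (S808, F1152). Machine vertices: (175.523,189.047) → (227.393,213.728). Open path.

**Shape 2** — `<polygon>` rectangle, stroke `#ff00ff` → cut (S808, F1152). Machine vertices: (143.725,117.930) → (236.330,117.930) → (236.330,88.409) → (143.725,88.409) → (143.725,117.930). Closed: final G1 returns to the first vertex.

**Shape 3** — `<path>` open polyline, stroke `#ff00ff` → cut (S808, F1152). Machine vertices: (206.565,88.157) → (29.898,165.368) → (351.938,75.467) → (55.619,132.611) → (324.935,153.151). Open path.

**Shape 4** — `<path>` regular polygon, stroke `#ff00ff` → cut (S808, F1152). Machine vertices: (168.395,237.090) → (229.011,154.348) → (169.050,71.130) → (71.376,102.441) → (70.972,205.010) → (168.395,237.090). Closed: final G1 returns to the first vertex.

**Shape 5** — `<path>` regular polygon, stroke `#ff00ff` → cut (S808, F1152). Machine vertices: (354.116,162.793) → (358.525,167.244) → (364.754,166.573) → (368.113,161.284) → (366.072,155.360) → (360.168,153.263) → (354.847,156.570) → (354.116,162.793). Closed: final G1 returns to the first vertex.

**Shape 6** — `<polygon>` rectangle, stroke `#ff00ff` → cut (S808, F1152). Machine vertices: (161.658,228.572) → (280.137,228.572) → (280.137,147.684) → (161.658,147.684) → (161.658,228.572). Closed: final G1 returns to the first vertex.

G21
G90
G00 X175.523 Y189.047
M4 S808
G1 X227.393 Y213.728 F1152
M5
G00 X143.725 Y117.930
M4 S808
G1 X236.330 Y117.930 F1152
G1 X236.330 Y88.409 F1152
G1 X143.725 Y88.409 F1152
G1 X143.725 Y117.930 F1152
M5
G00 X206.565 Y88.157
M4 S808
G1 X29.898 Y165.368 F1152
G1 X351.938 Y75.467 F1152
G1 X55.619 Y132.611 F1152
G1 X324.935 Y153.151 F1152
M5
G00 X168.395 Y237.090
M4 S808
G1 X229.011 Y154.348 F1152
G1 X169.050 Y71.130 F1152
G1 X71.376 Y102.441 F1152
G1 X70.972 Y205.010 F1152
G1 X168.395 Y237.090 F1152
M5
G00 X354.116 Y162.793
M4 S808
G1 X358.525 Y167.244 F1152
G1 X364.754 Y166.573 F1152
G1 X368.113 Y161.284 F1152
G1 X366.072 Y155.360 F1152
G1 X360.168 Y153.263 F1152
G1 X354.847 Y156.570 F1152
G1 X354.116 Y162.793 F1152
M5
G00 X161.658 Y228.572
M4 S808
G1 X280.137 Y228.572 F1152
G1 X280.137 Y147.684 F1152
G1 X161.658 Y147.684 F1152
G1 X161.658 Y228.572 F1152
M5
G00 X0.000 Y0.000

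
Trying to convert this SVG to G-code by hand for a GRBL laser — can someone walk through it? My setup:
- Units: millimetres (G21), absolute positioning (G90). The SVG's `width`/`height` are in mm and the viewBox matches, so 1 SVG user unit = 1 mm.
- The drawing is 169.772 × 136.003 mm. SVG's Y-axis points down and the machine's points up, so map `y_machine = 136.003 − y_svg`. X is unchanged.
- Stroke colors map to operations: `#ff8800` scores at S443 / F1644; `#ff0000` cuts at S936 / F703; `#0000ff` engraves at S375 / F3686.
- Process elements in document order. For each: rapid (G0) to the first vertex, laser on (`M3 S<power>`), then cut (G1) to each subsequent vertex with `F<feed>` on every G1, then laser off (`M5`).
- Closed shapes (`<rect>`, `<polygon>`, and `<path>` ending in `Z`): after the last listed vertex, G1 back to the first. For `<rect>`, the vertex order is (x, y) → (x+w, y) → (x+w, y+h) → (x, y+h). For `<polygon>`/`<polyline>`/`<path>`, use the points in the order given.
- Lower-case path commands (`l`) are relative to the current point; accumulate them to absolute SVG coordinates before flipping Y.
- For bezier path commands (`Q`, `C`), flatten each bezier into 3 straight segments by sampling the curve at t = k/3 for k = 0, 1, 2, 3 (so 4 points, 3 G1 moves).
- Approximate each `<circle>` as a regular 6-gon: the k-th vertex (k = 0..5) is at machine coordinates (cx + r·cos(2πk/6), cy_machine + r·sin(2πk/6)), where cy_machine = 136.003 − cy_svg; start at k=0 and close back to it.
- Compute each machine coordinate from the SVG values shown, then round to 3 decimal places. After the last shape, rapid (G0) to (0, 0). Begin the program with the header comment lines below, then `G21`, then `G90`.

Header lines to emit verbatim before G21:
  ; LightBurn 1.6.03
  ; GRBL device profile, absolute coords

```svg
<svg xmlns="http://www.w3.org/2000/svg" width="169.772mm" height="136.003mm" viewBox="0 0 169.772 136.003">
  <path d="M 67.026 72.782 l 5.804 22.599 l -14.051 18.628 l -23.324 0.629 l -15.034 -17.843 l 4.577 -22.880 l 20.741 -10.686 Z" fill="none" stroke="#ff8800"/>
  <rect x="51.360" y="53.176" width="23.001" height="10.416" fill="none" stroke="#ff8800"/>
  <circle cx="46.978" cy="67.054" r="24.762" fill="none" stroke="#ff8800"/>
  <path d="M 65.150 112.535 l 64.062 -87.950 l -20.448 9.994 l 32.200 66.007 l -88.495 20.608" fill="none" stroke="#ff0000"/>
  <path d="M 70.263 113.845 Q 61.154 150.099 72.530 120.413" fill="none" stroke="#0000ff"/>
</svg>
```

viewBox `0 0 169.772 136.003` with mm width/height → 1 unit = 1 mm. Flip: y_m = 136.003 − y_svg.

**Shape 1** — `<path>` regular polygon, stroke `#ff8800` → score (S443, F1644). Machine vertices: (67.026,63.221) → (72.830,40.622) → (58.779,21.994) → (35.455,21.365) → (20.421,39.208) → (24.998,62.088) → (45.739,72.774) → (67.026,63.221). Closed: final G1 returns to the first vertex.

**Shape 2** — `<rect>` rectangle, stroke `#ff8800` → score (S443, F1644). Machine vertices: (51.360,82.827) → (74.361,82.827) → (74.361,72.411) → (51.360,72.411) → (51.360,82.827). Closed: final G1 returns to the first vertex.

**Shape 3** — `<circle>` circle, stroke `#ff8800` → score (S443, F1644). Machine vertices: (71.740,68.949) → (59.359,90.394) → (34.597,90.394) → (22.216,68.949) → (34.597,47.504) → (59.359,47.504) → (71.740,68.949). Closed: final G1 returns to the first vertex.

**Shape 4** — `<path>` open polyline, stroke `#ff0000` → cut (S936, F703). Machine vertices: (65.150,23.468) → (129.212,111.418) → (108.764,101.424) → (140.964,35.417) → (52.469,14.809). Open path.

**Shape 5** — `<path>` quadratic bezier, stroke `#0000ff` → engrave (S375, F3686). Control points (SVG): P0=(70.263,113.845), P1=(61.154,150.099), P2=(72.530,120.413); sampled at t=k/3. Machine vertices: (70.263,22.158) → (66.466,5.315) → (67.222,3.126) → (72.530,15.590). Open path.

; LightBurn 1.6.03
; GRBL device profile, absolute coords
G21
G90
G0 X67.026 Y63.221
M3 S443
G1 X72.830 Y40.622 F1644
G1 X58.779 Y21.994 F1644
G1 X35.455 Y21.365 F1644
G1 X20.421 Y39.208 F1644
G1 X24.998 Y62.088 F1644
G1 X45.739 Y72.774 F1644
G1 X67.026 Y63.221 F1644
M5
G0 X51.360 Y82.827
M3 S443
G1 X74.361 Y82.827 F1644
G1 X74.361 Y72.411 F1644
G1 X51.360 Y72.411 F1644
G1 X51.360 Y82.827 F1644
M5
G0 X71.740 Y68.949
M3 S443
G1 X59.359 Y90.394 F1644
G1 X34.597 Y90.394 F1644
G1 X22.216 Y68.949 F1644
G1 X34.597 Y47.504 F1644
G1 X59.359 Y47.504 F1644
G1 X71.740 Y68.949 F1644
M5
G0 X65.150 Y23.468
M3 S936
G1 X129.212 Y111.418 F703
G1 X108.764 Y101.424 F703
G1 X140.964 Y35.417 F703
G1 X52.469 Y14.809 F703
M5
G0 X70.263 Y22.158
M3 S375
G1 X66.466 Y5.315 F3686
G1 X67.222 Y3.126 F3686
G1 X72.530 Y15.590 F3686
M5
G0 X0.000 Y0.000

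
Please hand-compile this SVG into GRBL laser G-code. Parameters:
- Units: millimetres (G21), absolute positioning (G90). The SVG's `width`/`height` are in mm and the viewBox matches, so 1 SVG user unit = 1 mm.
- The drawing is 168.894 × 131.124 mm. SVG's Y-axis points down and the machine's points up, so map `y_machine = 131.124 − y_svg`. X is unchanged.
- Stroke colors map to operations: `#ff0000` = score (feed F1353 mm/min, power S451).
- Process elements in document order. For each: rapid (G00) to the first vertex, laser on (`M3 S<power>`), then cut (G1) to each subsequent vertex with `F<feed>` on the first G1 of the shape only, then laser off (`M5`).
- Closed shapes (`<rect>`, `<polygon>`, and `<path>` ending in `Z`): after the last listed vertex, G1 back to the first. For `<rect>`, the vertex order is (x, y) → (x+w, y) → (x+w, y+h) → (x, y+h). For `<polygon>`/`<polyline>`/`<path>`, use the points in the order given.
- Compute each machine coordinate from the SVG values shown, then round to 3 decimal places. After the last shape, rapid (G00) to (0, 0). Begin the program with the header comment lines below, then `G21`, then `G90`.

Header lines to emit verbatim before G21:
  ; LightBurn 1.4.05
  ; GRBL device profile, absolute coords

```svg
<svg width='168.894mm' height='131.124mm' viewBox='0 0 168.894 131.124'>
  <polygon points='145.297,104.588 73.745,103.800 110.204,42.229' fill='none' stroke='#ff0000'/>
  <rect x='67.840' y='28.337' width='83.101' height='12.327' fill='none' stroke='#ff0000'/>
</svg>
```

; LightBurn 1.4.05
; GRBL device profile, absolute coords
G21
G90
G00 X145.297 Y26.536
M3 S451
G1 X73.745 Y27.324 F1353
G1 X110.204 Y88.895
G1 X145.297 Y26.536
M5
G00 X67.840 Y102.787
M3 S451
G1 X150.941 Y102.787 F1353
G1 X150.941 Y90.460
G1 X67.840 Y90.460
G1 X67.840 Y102.787
M5
G00 X0.000 Y0.000

Since the viewBox matches the mm dimensions, user units are millimetres directly. The only transform is the Y-flip y_m = 131.124 − y_svg.

Shape 1 is a regular polygon drawn with `<polygon>`. Its stroke #ff0000 means score at S451, F1353. After flipping Y the toolpath is (145.297,26.536) → (73.745,27.324) → (110.204,88.895) → (145.297,26.536), returning to the start.

Shape 2 is a rectangle drawn with `<rect>`. Its stroke #ff0000 means score at S451, F1353. After flipping Y the toolpath is (67.840,102.787) → (150.941,102.787) → (150.941,90.460) → (67.840,90.460) → (67.840,102.787), returning to the start.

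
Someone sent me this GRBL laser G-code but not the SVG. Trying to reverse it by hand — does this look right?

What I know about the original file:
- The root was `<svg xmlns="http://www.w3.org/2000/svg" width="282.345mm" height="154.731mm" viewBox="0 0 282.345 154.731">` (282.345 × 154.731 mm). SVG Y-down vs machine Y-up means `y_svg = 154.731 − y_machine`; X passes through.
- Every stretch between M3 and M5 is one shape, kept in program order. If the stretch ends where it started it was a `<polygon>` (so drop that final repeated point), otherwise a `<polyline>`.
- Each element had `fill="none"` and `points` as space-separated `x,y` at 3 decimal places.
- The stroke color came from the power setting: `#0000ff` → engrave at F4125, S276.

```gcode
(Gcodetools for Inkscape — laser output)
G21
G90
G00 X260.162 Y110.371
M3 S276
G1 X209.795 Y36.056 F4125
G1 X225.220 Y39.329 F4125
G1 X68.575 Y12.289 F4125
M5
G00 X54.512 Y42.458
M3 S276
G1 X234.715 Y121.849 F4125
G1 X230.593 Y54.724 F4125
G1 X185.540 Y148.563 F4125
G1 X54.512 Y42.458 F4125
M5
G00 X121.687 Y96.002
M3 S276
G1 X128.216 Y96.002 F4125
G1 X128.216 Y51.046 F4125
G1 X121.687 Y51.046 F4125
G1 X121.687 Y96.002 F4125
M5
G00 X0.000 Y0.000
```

<svg xmlns="http://www.w3.org/2000/svg" width="282.345mm" height="154.731mm" viewBox="0 0 282.345 154.731">
  <polyline points="260.162,44.360 209.795,118.675 225.220,115.402 68.575,142.442" fill="none" stroke="#0000ff"/>
  <polygon points="54.512,112.273 234.715,32.882 230.593,100.007 185.540,6.168" fill="none" stroke="#0000ff"/>
  <polygon points="121.687,58.729 128.216,58.729 128.216,103.685 121.687,103.685" fill="none" stroke="#0000ff"/>
</svg>

Machine Y-up, SVG Y-down with viewBox height 154.731, so y_svg = 154.731 − y_machine; X carries over. Every run uses S276, so all elements get stroke `#0000ff` (engrave).

Run 1: The run is open, so emit a `<polyline>` with points (Y-flipped): 260.162,44.360 209.795,118.675 225.220,115.402 68.575,142.442.

Run 2: The run returns to its start, so emit a `<polygon>` with points (Y-flipped): 54.512,112.273 234.715,32.882 230.593,100.007 185.540,6.168.

Run 3: The run returns to its start, so emit a `<polygon>` with points (Y-flipped): 121.687,58.729 128.216,58.729 128.216,103.685 121.687,103.685.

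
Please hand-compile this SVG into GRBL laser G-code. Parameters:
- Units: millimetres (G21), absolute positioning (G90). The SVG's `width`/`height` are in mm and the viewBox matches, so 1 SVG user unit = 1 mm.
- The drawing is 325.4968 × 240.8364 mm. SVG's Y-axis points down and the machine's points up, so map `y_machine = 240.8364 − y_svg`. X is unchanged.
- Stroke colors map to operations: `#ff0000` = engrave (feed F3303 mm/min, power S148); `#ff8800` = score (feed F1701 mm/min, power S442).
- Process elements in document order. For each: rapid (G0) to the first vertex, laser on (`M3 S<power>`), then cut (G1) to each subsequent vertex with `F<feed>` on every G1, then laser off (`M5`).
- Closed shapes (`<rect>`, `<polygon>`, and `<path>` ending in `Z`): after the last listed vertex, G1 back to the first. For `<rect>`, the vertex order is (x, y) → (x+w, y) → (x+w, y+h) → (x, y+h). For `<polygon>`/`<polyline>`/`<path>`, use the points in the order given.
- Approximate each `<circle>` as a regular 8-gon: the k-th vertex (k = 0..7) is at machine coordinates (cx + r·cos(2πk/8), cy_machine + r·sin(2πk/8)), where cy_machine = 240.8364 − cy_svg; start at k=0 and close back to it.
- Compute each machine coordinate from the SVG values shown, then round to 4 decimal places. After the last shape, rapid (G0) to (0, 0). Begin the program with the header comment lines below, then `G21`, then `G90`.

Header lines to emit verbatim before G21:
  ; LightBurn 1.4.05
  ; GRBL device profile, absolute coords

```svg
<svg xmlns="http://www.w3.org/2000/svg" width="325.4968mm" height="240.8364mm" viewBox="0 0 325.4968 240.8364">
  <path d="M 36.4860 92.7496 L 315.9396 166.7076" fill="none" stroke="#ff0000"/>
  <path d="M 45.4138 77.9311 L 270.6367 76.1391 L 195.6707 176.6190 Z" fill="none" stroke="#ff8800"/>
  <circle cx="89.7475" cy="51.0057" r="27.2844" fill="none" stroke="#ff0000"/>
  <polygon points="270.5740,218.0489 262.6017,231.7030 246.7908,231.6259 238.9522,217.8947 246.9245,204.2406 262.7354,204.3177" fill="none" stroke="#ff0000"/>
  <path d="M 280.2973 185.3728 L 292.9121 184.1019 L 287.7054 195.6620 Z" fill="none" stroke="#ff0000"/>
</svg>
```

viewBox `0 0 325.4968 240.8364` with mm width/height → 1 unit = 1 mm. Flip: y_m = 240.8364 − y_svg.

**Shape 1** — `<path>` line segment, stroke `#ff0000` → engrave (S148, F3303). Machine vertices: (36.4860,148.0868) → (315.9396,74.1288). Open path.

**Shape 2** — `<path>` closed polygon, stroke `#ff8800` → score (S442, F1701). Machine vertices: (45.4138,162.9053) → (270.6367,164.6973) → (195.6707,64.2174) → (45.4138,162.9053). Closed: final G1 returns to the first vertex.

**Shape 3** — `<circle>` circle, stroke `#ff0000` → engrave (S148, F3303). Machine vertices: (117.0319,189.8307) → (109.0405,209.1237) → (89.7475,217.1151) → (70.4545,209.1237) → (62.4631,189.8307) → (70.4545,170.5377) → (89.7475,162.5463) → (109.0405,170.5377) → (117.0319,189.8307). Closed: final G1 returns to the first vertex.

**Shape 4** — `<polygon>` regular polygon, stroke `#ff0000` → engrave (S148, F3303). Machine vertices: (270.5740,22.7875) → (262.6017,9.1334) → (246.7908,9.2105) → (238.9522,22.9417) → (246.9245,36.5958) → (262.7354,36.5187) → (270.5740,22.7875). Closed: final G1 returns to the first vertex.

**Shape 5** — `<path>` regular polygon, stroke `#ff0000` → engrave (S148, F3303). Machine vertices: (280.2973,55.4636) → (292.9121,56.7345) → (287.7054,45.1744) → (280.2973,55.4636). Closed: final G1 returns to the first vertex.

; LightBurn 1.4.05
; GRBL device profile, absolute coords
G21
G90
G0 X36.4860 Y148.0868
M3 S148
G1 X315.9396 Y74.1288 F3303
M5
G0 X45.4138 Y162.9053
M3 S442
G1 X270.6367 Y164.6973 F1701
G1 X195.6707 Y64.2174 F1701
G1 X45.4138 Y162.9053 F1701
M5
G0 X117.0319 Y189.8307
M3 S148
G1 X109.0405 Y209.1237 F3303
G1 X89.7475 Y217.1151 F3303
G1 X70.4545 Y209.1237 F3303
G1 X62.4631 Y189.8307 F3303
G1 X70.4545 Y170.5377 F3303
G1 X89.7475 Y162.5463 F3303
G1 X109.0405 Y170.5377 F3303
G1 X117.0319 Y189.8307 F3303
M5
G0 X270.5740 Y22.7875
M3 S148
G1 X262.6017 Y9.1334 F3303
G1 X246.7908 Y9.2105 F3303
G1 X238.9522 Y22.9417 F3303
G1 X246.9245 Y36.5958 F3303
G1 X262.7354 Y36.5187 F3303
G1 X270.5740 Y22.7875 F3303
M5
G0 X280.2973 Y55.4636
M3 S148
G1 X292.9121 Y56.7345 F3303
G1 X287.7054 Y45.1744 F3303
G1 X280.2973 Y55.4636 F3303
M5
G0 X0.0000 Y0.0000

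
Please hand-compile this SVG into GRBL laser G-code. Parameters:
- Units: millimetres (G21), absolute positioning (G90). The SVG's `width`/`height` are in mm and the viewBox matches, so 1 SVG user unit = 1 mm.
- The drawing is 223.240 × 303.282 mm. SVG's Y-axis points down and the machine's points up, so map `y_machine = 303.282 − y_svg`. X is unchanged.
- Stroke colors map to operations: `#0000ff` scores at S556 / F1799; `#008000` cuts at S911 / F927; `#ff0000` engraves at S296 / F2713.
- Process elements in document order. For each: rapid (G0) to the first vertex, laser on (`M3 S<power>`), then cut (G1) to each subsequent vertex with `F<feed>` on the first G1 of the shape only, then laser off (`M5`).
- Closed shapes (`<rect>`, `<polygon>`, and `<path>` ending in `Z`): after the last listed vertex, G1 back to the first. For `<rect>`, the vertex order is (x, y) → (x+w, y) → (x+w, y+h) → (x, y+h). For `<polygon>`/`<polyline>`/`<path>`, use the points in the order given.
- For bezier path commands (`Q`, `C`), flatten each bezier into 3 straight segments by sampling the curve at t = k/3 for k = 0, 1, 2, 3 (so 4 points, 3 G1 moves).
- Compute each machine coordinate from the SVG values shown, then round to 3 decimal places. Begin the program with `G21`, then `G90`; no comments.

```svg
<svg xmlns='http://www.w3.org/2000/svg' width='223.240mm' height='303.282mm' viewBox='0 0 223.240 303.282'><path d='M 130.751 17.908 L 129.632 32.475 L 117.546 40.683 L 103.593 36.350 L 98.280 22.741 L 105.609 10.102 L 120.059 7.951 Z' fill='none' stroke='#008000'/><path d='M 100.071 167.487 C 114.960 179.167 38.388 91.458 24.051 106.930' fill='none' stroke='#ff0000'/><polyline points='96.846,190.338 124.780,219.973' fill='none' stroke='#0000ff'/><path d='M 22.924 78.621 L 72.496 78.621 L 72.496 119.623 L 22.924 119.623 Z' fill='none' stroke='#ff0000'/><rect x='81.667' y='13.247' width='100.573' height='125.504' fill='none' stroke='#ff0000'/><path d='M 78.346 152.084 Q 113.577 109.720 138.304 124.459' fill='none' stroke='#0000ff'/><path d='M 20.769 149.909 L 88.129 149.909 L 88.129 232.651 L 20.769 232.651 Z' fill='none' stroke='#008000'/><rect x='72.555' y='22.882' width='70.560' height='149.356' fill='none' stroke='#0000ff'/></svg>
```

1 u = 1 mm; y_m = 303.282 − y.

[1] `<path>` regular polygon, #008000→cut S911 F927: (130.751,285.374) → (129.632,270.807) → (117.546,262.599) → (103.593,266.932) → (98.280,280.541) → (105.609,293.180) → (120.059,295.331) → (130.751,285.374) (closed)

[2] `<path>` cubic bezier, #ff0000→engrave S296 F2713: (100.071,135.795) → (90.165,149.742) → (53.441,184.933) → (24.051,196.352)

[3] `<polyline>` line segment, #0000ff→score S556 F1799: (96.846,112.944) → (124.780,83.309)

[4] `<path>` rectangle, #ff0000→engrave S296 F2713: (22.924,224.661) → (72.496,224.661) → (72.496,183.659) → (22.924,183.659) → (22.924,224.661) (closed)

[5] `<rect>` rectangle, #ff0000→engrave S296 F2713: (81.667,290.035) → (182.240,290.035) → (182.240,164.531) → (81.667,164.531) → (81.667,290.035) (closed)

[6] `<path>` quadratic bezier, #0000ff→score S556 F1799: (78.346,151.198) → (100.666,173.096) → (120.652,182.304) → (138.304,178.823)

[7] `<path>` rectangle, #008000→cut S911 F927: (20.769,153.373) → (88.129,153.373) → (88.129,70.631) → (20.769,70.631) → (20.769,153.373) (closed)

[8] `<rect>` rectangle, #0000ff→score S556 F1799: (72.555,280.400) → (143.115,280.400) → (143.115,131.044) → (72.555,131.044) → (72.555,280.400) (closed)

G21
G90
G0 X130.751 Y285.374
M3 S911
G1 X129.632 Y270.807 F927
G1 X117.546 Y262.599
G1 X103.593 Y266.932
G1 X98.280 Y280.541
G1 X105.609 Y293.180
G1 X120.059 Y295.331
G1 X130.751 Y285.374
M5
G0 X100.071 Y135.795
M3 S296
G1 X90.165 Y149.742 F2713
G1 X53.441 Y184.933
G1 X24.051 Y196.352
M5
G0 X96.846 Y112.944
M3 S556
G1 X124.780 Y83.309 F1799
M5
G0 X22.924 Y224.661
M3 S296
G1 X72.496 Y224.661 F2713
G1 X72.496 Y183.659
G1 X22.924 Y183.659
G1 X22.924 Y224.661
M5
G0 X81.667 Y290.035
M3 S296
G1 X182.240 Y290.035 F2713
G1 X182.240 Y164.531
G1 X81.667 Y164.531
G1 X81.667 Y290.035
M5
G0 X78.346 Y151.198
M3 S556
G1 X100.666 Y173.096 F1799
G1 X120.652 Y182.304
G1 X138.304 Y178.823
M5
G0 X20.769 Y153.373
M3 S911
G1 X88.129 Y153.373 F927
G1 X88.129 Y70.631
G1 X20.769 Y70.631
G1 X20.769 Y153.373
M5
G0 X72.555 Y280.400
M3 S556
G1 X143.115 Y280.400 F1799
G1 X143.115 Y131.044
G1 X72.555 Y131.044
G1 X72.555 Y280.400
M5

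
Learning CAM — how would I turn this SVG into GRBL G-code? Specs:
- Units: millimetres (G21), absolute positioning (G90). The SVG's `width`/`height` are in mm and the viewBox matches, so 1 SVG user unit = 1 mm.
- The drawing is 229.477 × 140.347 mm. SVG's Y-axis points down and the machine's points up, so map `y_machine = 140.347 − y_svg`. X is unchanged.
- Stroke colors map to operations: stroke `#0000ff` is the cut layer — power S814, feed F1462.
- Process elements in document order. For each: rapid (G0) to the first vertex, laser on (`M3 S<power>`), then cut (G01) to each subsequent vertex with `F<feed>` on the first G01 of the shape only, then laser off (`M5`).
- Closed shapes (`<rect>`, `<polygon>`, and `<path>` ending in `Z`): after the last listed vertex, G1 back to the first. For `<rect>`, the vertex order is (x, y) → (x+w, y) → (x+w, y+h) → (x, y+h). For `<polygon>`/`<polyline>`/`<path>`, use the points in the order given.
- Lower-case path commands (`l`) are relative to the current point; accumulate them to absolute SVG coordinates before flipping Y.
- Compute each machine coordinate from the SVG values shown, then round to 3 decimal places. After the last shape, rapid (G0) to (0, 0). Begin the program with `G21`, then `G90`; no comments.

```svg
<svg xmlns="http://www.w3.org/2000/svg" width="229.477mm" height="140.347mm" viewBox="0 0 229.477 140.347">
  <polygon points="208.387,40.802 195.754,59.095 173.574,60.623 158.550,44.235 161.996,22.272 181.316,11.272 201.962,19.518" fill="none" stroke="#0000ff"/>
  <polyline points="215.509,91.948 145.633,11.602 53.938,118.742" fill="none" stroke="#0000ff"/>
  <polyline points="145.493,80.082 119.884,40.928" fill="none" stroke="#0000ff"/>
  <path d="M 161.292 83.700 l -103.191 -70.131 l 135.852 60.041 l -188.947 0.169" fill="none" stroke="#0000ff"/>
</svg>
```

G21
G90
G0 X208.387 Y99.545
M3 S814
G01 X195.754 Y81.252 F1462
G01 X173.574 Y79.724
G01 X158.550 Y96.112
G01 X161.996 Y118.075
G01 X181.316 Y129.075
G01 X201.962 Y120.829
G01 X208.387 Y99.545
M5
G0 X215.509 Y48.399
M3 S814
G01 X145.633 Y128.745 F1462
G01 X53.938 Y21.605
M5
G0 X145.493 Y60.265
M3 S814
G01 X119.884 Y99.419 F1462
M5
G0 X161.292 Y56.647
M3 S814
G01 X58.101 Y126.778 F1462
G01 X193.953 Y66.737
G01 X5.006 Y66.568
M5
G0 X0.000 Y0.000

1 u = 1 mm; y_m = 140.347 − y.

[1] `<polygon>` regular polygon, #0000ff→cut S814 F1462: (208.387,99.545) → (195.754,81.252) → (173.574,79.724) → (158.550,96.112) → (161.996,118.075) → (181.316,129.075) → (201.962,120.829) → (208.387,99.545) (closed)

[2] `<polyline>` open polyline, #0000ff→cut S814 F1462: (215.509,48.399) → (145.633,128.745) → (53.938,21.605)

[3] `<polyline>` line segment, #0000ff→cut S814 F1462: (145.493,60.265) → (119.884,99.419)

[4] `<path>` open polyline, #0000ff→cut S814 F1462: (161.292,56.647) → (58.101,126.778) → (193.953,66.737) → (5.006,66.568)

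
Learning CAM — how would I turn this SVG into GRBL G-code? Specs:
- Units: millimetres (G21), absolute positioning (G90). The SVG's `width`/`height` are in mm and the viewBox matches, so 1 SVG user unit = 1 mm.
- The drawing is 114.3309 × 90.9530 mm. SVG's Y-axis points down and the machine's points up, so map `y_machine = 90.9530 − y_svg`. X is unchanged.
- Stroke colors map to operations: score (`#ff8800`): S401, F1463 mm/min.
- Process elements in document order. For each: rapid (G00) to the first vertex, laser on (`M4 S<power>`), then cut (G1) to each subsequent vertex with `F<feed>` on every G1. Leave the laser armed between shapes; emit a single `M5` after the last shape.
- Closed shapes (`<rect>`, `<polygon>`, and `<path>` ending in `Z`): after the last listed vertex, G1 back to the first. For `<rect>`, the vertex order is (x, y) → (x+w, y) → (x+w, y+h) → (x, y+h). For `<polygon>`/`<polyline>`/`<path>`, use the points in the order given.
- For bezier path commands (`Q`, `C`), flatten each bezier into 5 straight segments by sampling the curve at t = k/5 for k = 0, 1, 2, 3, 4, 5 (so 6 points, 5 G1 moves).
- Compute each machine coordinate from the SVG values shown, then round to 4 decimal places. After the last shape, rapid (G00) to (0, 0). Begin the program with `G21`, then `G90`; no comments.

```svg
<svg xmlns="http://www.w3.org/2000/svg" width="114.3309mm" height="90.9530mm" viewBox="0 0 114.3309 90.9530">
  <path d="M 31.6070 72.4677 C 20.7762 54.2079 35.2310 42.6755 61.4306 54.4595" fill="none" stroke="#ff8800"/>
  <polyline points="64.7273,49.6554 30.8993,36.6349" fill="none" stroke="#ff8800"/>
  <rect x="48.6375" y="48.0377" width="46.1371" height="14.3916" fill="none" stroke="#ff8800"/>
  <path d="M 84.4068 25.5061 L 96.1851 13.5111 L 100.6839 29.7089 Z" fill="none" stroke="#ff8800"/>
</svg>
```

G21
G90
G00 X31.6070 Y18.4853
M4 S401
G1 X28.0345 Y28.5012 F1463
G1 X29.8805 Y36.1062 F1463
G1 X36.4952 Y40.5041 F1463
G1 X47.2285 Y40.8986 F1463
G1 X61.4306 Y36.4935 F1463
G00 X64.7273 Y41.2976
M4 S401
G1 X30.8993 Y54.3181 F1463
G00 X48.6375 Y42.9153
M4 S401
G1 X94.7746 Y42.9153 F1463
G1 X94.7746 Y28.5237 F1463
G1 X48.6375 Y28.5237 F1463
G1 X48.6375 Y42.9153 F1463
G00 X84.4068 Y65.4469
M4 S401
G1 X96.1851 Y77.4419 F1463
G1 X100.6839 Y61.2441 F1463
G1 X84.4068 Y65.4469 F1463
M5
G00 X0.0000 Y0.0000

Since the viewBox matches the mm dimensions, user units are millimetres directly. The only transform is the Y-flip y_m = 90.9530 − y_svg.

Shape 1 is a cubic bezier drawn with `<path>`. Its stroke #ff8800 means score at S401, F1463. After flipping Y the toolpath is (31.6070,18.4853) → (28.0345,28.5012) → (29.8805,36.1062) → (36.4952,40.5041) → (47.2285,40.8986) → (61.4306,36.4935).

Shape 2 is a line segment drawn with `<polyline>`. Its stroke #ff8800 means score at S401, F1463. After flipping Y the toolpath is (64.7273,41.2976) → (30.8993,54.3181).

Shape 3 is a rectangle drawn with `<rect>`. Its stroke #ff8800 means score at S401, F1463. After flipping Y the toolpath is (48.6375,42.9153) → (94.7746,42.9153) → (94.7746,28.5237) → (48.6375,28.5237) → (48.6375,42.9153), returning to the start.

Shape 4 is a regular polygon drawn with `<path>`. Its stroke #ff8800 means score at S401, F1463. After flipping Y the toolpath is (84.4068,65.4469) → (96.1851,77.4419) → (100.6839,61.2441) → (84.4068,65.4469), returning to the start.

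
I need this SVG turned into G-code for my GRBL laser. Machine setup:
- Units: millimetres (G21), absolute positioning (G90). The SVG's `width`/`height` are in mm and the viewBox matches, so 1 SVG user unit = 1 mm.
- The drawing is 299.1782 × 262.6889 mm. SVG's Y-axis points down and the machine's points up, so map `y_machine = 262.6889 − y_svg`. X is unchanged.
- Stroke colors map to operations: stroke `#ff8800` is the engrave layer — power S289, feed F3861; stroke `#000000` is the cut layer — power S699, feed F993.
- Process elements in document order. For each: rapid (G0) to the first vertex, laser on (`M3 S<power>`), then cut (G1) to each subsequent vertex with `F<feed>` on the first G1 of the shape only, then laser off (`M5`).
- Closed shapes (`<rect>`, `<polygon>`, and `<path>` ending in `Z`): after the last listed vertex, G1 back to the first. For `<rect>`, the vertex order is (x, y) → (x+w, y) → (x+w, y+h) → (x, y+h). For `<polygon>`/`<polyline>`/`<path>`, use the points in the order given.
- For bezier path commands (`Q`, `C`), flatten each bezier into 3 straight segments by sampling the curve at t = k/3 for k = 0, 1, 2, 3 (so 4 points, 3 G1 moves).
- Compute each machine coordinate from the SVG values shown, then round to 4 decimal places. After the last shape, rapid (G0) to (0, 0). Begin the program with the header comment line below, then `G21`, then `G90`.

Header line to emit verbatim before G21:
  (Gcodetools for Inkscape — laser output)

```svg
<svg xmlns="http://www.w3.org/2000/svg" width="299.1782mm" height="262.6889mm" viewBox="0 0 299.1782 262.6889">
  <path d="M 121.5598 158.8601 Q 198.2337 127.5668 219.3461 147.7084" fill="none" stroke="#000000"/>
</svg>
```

(Gcodetools for Inkscape — laser output)
G21
G90
G0 X121.5598 Y103.8288
M3 S699
G1 X166.5022 Y118.9760 F993
G1 X199.0977 Y122.6932
G1 X219.3461 Y114.9805
M5
G0 X0.0000 Y0.0000

1 u = 1 mm; y_m = 262.6889 − y.

[1] `<path>` quadratic bezier, #000000→cut S699 F993: (121.5598,103.8288) → (166.5022,118.9760) → (199.0977,122.6932) → (219.3461,114.9805)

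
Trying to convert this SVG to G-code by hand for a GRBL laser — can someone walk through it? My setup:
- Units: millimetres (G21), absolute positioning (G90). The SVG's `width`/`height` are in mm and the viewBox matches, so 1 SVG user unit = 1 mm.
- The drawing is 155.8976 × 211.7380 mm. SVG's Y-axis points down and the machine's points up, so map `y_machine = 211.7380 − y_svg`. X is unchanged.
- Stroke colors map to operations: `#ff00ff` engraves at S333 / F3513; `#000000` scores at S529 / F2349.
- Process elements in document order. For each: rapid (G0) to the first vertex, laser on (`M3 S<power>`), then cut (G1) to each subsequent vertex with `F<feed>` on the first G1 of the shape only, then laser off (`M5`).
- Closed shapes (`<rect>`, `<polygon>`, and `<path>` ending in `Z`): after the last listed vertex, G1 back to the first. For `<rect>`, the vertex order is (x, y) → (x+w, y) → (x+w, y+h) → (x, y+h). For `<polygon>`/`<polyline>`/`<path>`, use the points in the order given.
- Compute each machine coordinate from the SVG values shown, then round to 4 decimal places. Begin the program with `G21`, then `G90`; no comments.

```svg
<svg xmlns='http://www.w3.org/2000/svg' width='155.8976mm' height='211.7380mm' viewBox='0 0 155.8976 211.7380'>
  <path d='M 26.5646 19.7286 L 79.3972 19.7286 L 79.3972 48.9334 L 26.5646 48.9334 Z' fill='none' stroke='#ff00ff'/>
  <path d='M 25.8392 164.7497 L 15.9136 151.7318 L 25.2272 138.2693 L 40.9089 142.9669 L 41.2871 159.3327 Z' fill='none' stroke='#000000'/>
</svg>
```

G21
G90
G0 X26.5646 Y192.0094
M3 S333
G1 X79.3972 Y192.0094 F3513
G1 X79.3972 Y162.8046
G1 X26.5646 Y162.8046
G1 X26.5646 Y192.0094
M5
G0 X25.8392 Y46.9883
M3 S529
G1 X15.9136 Y60.0062 F2349
G1 X25.2272 Y73.4687
G1 X40.9089 Y68.7711
G1 X41.2871 Y52.4053
G1 X25.8392 Y46.9883
M5

1 u = 1 mm; y_m = 211.7380 − y.

[1] `<path>` rectangle, #ff00ff→engrave S333 F3513: (26.5646,192.0094) → (79.3972,192.0094) → (79.3972,162.8046) → (26.5646,162.8046) → (26.5646,192.0094) (closed)

[2] `<path>` regular polygon, #000000→score S529 F2349: (25.8392,46.9883) → (15.9136,60.0062) → (25.2272,73.4687) → (40.9089,68.7711) → (41.2871,52.4053) → (25.8392,46.9883) (closed)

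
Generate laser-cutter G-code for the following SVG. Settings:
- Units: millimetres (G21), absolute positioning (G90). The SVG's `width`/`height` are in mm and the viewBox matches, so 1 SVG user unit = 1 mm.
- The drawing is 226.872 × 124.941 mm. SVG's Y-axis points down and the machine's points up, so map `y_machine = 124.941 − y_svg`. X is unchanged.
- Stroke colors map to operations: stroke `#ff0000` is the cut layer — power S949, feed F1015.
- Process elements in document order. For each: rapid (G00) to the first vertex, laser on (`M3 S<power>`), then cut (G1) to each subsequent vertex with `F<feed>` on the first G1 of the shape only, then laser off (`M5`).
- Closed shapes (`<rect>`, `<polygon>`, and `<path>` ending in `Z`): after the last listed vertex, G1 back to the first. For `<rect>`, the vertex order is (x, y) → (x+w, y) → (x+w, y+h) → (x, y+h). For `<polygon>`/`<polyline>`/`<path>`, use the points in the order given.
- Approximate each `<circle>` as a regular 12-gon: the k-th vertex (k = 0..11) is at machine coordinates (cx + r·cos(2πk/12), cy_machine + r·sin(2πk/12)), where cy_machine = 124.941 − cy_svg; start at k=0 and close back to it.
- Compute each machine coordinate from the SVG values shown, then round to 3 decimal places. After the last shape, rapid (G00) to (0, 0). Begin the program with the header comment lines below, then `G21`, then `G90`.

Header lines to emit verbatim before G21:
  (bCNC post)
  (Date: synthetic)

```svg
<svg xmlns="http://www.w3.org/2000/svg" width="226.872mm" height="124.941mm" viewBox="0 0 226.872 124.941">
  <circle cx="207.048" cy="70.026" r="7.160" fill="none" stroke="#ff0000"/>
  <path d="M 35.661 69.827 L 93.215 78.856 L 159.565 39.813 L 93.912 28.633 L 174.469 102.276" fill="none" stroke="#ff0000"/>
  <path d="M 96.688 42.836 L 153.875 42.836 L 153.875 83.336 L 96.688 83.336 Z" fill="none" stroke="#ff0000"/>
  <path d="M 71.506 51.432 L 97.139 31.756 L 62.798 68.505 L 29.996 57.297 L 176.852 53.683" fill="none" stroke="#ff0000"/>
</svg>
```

(bCNC post)
(Date: synthetic)
G21
G90
G00 X214.208 Y54.915
M3 S949
G1 X213.249 Y58.495 F1015
G1 X210.628 Y61.116
G1 X207.048 Y62.075
G1 X203.468 Y61.116
G1 X200.847 Y58.495
G1 X199.888 Y54.915
G1 X200.847 Y51.335
G1 X203.468 Y48.714
G1 X207.048 Y47.755
G1 X210.628 Y48.714
G1 X213.249 Y51.335
G1 X214.208 Y54.915
M5
G00 X35.661 Y55.114
M3 S949
G1 X93.215 Y46.085 F1015
G1 X159.565 Y85.128
G1 X93.912 Y96.308
G1 X174.469 Y22.665
M5
G00 X96.688 Y82.105
M3 S949
G1 X153.875 Y82.105 F1015
G1 X153.875 Y41.605
G1 X96.688 Y41.605
G1 X96.688 Y82.105
M5
G00 X71.506 Y73.509
M3 S949
G1 X97.139 Y93.185 F1015
G1 X62.798 Y56.436
G1 X29.996 Y67.644
G1 X176.852 Y71.258
M5
G00 X0.000 Y0.000

1 u = 1 mm; y_m = 124.941 − y.

[1] `<circle>` circle, #ff0000→cut S949 F1015: (214.208,54.915) → (213.249,58.495) → (210.628,61.116) → (207.048,62.075) → (203.468,61.116) → (200.847,58.495) → (199.888,54.915) → (200.847,51.335) → (203.468,48.714) → (207.048,47.755) → (210.628,48.714) → (213.249,51.335) → (214.208,54.915) (closed)

[2] `<path>` open polyline, #ff0000→cut S949 F1015: (35.661,55.114) → (93.215,46.085) → (159.565,85.128) → (93.912,96.308) → (174.469,22.665)

[3] `<path>` rectangle, #ff0000→cut S949 F1015: (96.688,82.105) → (153.875,82.105) → (153.875,41.605) → (96.688,41.605) → (96.688,82.105) (closed)

[4] `<path>` open polyline, #ff0000→cut S949 F1015: (71.506,73.509) → (97.139,93.185) → (62.798,56.436) → (29.996,67.644) → (176.852,71.258)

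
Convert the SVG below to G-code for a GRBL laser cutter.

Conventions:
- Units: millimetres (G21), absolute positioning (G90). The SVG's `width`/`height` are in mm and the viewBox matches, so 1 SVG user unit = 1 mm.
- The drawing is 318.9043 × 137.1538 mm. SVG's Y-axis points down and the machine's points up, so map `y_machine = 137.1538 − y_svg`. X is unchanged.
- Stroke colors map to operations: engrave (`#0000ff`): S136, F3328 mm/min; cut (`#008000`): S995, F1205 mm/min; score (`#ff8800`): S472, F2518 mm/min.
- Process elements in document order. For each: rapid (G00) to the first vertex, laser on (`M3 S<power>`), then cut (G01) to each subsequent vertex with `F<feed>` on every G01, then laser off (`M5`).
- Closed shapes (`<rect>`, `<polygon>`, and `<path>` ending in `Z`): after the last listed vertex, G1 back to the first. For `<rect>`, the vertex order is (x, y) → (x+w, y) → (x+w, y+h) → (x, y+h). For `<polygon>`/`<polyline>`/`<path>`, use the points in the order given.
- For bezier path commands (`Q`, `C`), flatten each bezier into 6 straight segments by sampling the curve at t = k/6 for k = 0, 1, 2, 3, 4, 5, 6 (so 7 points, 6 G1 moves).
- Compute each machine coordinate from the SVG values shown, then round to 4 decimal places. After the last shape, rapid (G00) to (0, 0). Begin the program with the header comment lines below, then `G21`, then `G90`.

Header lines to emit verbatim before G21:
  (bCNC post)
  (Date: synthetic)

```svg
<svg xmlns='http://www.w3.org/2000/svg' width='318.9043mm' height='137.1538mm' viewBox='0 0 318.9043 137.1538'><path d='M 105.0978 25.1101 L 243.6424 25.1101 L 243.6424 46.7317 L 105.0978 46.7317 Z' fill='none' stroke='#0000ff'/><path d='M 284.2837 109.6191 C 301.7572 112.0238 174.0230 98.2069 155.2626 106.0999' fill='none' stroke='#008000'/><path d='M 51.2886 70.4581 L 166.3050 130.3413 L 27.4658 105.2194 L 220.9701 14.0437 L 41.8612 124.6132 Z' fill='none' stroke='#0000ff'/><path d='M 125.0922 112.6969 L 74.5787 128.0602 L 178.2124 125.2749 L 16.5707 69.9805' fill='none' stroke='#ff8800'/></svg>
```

Since the viewBox matches the mm dimensions, user units are millimetres directly. The only transform is the Y-flip y_m = 137.1538 − y_svg.

Shape 1 is a rectangle drawn with `<path>`. Its stroke #0000ff means engrave at S136, F3328. After flipping Y the toolpath is (105.0978,112.0437) → (243.6424,112.0437) → (243.6424,90.4221) → (105.0978,90.4221) → (105.0978,112.0437), returning to the start.

Shape 2 is a cubic bezier drawn with `<path>`. Its stroke #008000 means cut at S995, F1205. After flipping Y the toolpath is (284.2837,27.5347) → (282.0966,27.5085) → (262.7688,29.1323) → (233.3609,31.3524) → (200.9335,33.1151) → (172.5472,33.3669) → (155.2626,31.0539).

Shape 3 is a closed polygon drawn with `<path>`. Its stroke #0000ff means engrave at S136, F3328. After flipping Y the toolpath is (51.2886,66.6957) → (166.3050,6.8125) → (27.4658,31.9344) → (220.9701,123.1101) → (41.8612,12.5406) → (51.2886,66.6957), returning to the start.

Shape 4 is a open polyline drawn with `<path>`. Its stroke #ff8800 means score at S472, F2518. After flipping Y the toolpath is (125.0922,24.4569) → (74.5787,9.0936) → (178.2124,11.8789) → (16.5707,67.1733).

(bCNC post)
(Date: synthetic)
G21
G90
G00 X105.0978 Y112.0437
M3 S136
G01 X243.6424 Y112.0437 F3328
G01 X243.6424 Y90.4221 F3328
G01 X105.0978 Y90.4221 F3328
G01 X105.0978 Y112.0437 F3328
M5
G00 X284.2837 Y27.5347
M3 S995
G01 X282.0966 Y27.5085 F1205
G01 X262.7688 Y29.1323 F1205
G01 X233.3609 Y31.3524 F1205
G01 X200.9335 Y33.1151 F1205
G01 X172.5472 Y33.3669 F1205
G01 X155.2626 Y31.0539 F1205
M5
G00 X51.2886 Y66.6957
M3 S136
G01 X166.3050 Y6.8125 F3328
G01 X27.4658 Y31.9344 F3328
G01 X220.9701 Y123.1101 F3328
G01 X41.8612 Y12.5406 F3328
G01 X51.2886 Y66.6957 F3328
M5
G00 X125.0922 Y24.4569
M3 S472
G01 X74.5787 Y9.0936 F2518
G01 X178.2124 Y11.8789 F2518
G01 X16.5707 Y67.1733 F2518
M5
G00 X0.0000 Y0.0000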